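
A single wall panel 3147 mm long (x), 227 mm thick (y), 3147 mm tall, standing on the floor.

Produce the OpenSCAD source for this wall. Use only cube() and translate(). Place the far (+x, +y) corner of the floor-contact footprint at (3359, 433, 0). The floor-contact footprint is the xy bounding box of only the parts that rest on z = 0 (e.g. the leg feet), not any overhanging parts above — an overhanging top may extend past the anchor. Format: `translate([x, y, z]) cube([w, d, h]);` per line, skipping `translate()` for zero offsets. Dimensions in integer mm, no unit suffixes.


translate([212, 206, 0]) cube([3147, 227, 3147]);


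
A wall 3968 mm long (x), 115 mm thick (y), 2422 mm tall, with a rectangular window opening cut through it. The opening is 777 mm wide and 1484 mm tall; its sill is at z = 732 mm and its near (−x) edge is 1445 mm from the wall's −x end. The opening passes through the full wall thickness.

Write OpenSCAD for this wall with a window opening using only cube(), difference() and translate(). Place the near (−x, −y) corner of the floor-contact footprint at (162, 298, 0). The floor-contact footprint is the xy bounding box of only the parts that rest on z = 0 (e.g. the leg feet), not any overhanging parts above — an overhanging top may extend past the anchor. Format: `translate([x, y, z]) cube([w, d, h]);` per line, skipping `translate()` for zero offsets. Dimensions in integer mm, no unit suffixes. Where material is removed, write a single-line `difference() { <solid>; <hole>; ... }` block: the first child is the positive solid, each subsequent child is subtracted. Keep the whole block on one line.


difference() { translate([162, 298, 0]) cube([3968, 115, 2422]); translate([1607, 298, 732]) cube([777, 115, 1484]); }


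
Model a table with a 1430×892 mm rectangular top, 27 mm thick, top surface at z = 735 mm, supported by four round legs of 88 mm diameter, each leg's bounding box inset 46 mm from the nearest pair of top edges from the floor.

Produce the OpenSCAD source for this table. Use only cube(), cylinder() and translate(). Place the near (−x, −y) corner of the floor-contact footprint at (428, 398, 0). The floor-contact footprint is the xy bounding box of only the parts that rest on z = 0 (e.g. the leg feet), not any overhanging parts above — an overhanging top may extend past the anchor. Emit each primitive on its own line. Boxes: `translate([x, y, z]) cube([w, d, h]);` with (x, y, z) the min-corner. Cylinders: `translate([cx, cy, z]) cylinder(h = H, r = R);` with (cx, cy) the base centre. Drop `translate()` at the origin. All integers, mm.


translate([382, 352, 708]) cube([1430, 892, 27]);
translate([472, 442, 0]) cylinder(h = 708, r = 44);
translate([1722, 442, 0]) cylinder(h = 708, r = 44);
translate([472, 1154, 0]) cylinder(h = 708, r = 44);
translate([1722, 1154, 0]) cylinder(h = 708, r = 44);


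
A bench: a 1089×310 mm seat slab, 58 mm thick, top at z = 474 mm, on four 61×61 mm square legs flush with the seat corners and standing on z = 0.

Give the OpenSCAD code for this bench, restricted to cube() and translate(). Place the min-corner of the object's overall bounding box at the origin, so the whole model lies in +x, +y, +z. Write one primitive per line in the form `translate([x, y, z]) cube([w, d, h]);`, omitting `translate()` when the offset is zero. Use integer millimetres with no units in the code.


// leg_h = 474 − 58 = 416
translate([0, 0, 416]) cube([1089, 310, 58]);
cube([61, 61, 416]);
translate([0, 249, 0]) cube([61, 61, 416]);
translate([1028, 0, 0]) cube([61, 61, 416]);
translate([1028, 249, 0]) cube([61, 61, 416]);


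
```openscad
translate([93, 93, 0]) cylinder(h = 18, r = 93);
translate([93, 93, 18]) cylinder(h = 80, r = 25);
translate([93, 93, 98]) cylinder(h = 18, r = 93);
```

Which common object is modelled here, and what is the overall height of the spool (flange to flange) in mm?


A spool. The overall height is 116 mm.

Three coaxial cylinders, large–small–large — a spool. Two 18 mm flanges and a 80 mm core give 18 + 80 + 18 = 116 mm.


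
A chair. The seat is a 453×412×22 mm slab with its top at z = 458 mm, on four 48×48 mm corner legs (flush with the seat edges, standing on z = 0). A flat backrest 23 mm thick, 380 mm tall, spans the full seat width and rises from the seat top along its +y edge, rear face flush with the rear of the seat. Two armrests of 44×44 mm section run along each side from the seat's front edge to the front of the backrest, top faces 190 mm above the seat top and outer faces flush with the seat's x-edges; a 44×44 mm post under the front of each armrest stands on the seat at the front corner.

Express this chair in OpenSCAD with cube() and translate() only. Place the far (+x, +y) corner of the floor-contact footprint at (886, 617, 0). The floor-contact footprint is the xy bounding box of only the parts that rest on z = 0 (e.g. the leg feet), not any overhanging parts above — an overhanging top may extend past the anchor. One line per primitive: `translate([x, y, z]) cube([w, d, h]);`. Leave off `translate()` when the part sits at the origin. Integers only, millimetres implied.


translate([433, 205, 436]) cube([453, 412, 22]);
translate([433, 205, 0]) cube([48, 48, 436]);
translate([838, 205, 0]) cube([48, 48, 436]);
translate([433, 569, 0]) cube([48, 48, 436]);
translate([838, 569, 0]) cube([48, 48, 436]);
translate([433, 594, 458]) cube([453, 23, 380]);
translate([433, 205, 604]) cube([44, 389, 44]);
translate([842, 205, 604]) cube([44, 389, 44]);
translate([433, 205, 458]) cube([44, 44, 146]);
translate([842, 205, 458]) cube([44, 44, 146]);


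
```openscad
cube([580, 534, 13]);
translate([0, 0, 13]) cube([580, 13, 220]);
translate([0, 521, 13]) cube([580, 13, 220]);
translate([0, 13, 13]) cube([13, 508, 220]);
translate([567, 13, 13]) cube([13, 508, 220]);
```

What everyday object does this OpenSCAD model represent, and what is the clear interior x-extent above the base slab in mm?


An open box. The internal width is 554 mm.

A 580×534 base slab with four walls standing on it — an open box. The base is 580 mm wide and the walls are 13 mm thick, so the internal width is 580 − 2 × 13 = 554 mm.


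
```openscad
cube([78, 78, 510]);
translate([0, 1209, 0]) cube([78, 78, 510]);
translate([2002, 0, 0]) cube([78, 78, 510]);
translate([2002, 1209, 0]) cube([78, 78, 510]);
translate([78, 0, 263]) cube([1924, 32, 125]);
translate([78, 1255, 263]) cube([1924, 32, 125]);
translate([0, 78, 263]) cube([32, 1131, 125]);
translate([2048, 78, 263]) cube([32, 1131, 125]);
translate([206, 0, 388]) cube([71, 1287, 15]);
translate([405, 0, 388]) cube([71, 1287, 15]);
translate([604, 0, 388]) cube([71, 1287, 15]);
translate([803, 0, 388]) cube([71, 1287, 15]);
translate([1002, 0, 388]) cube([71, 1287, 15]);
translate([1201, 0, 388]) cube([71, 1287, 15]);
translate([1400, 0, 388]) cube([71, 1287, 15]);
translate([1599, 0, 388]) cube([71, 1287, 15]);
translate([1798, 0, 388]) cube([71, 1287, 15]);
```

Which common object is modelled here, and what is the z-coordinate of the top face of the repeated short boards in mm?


A bed frame. The slat-top height is 403 mm.

Four posts, four rails, and a row of slats — a bed frame. Slats sit on the rails at z = 263 + 125 = 388; with slat thickness 15, the top is 403 mm.


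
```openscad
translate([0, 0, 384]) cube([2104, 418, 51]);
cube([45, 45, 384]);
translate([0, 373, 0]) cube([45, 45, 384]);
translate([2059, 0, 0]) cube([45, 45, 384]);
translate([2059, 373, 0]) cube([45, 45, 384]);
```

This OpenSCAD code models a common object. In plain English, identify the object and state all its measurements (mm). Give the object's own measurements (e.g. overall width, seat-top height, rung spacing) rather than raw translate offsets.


A bench: a 2104×418 mm seat slab, 51 mm thick, top at z = 435 mm, on four 45×45 mm square legs flush with the seat corners and standing on z = 0.


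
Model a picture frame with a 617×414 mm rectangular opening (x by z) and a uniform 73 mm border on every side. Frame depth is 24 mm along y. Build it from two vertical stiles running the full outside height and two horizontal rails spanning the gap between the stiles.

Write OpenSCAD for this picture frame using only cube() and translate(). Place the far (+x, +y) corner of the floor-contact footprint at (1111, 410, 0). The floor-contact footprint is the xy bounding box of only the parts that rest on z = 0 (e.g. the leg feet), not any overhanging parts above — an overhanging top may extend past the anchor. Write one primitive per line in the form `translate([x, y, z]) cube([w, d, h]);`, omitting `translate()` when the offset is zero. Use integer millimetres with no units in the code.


translate([348, 386, 0]) cube([73, 24, 560]);
translate([1038, 386, 0]) cube([73, 24, 560]);
translate([421, 386, 0]) cube([617, 24, 73]);
translate([421, 386, 487]) cube([617, 24, 73]);


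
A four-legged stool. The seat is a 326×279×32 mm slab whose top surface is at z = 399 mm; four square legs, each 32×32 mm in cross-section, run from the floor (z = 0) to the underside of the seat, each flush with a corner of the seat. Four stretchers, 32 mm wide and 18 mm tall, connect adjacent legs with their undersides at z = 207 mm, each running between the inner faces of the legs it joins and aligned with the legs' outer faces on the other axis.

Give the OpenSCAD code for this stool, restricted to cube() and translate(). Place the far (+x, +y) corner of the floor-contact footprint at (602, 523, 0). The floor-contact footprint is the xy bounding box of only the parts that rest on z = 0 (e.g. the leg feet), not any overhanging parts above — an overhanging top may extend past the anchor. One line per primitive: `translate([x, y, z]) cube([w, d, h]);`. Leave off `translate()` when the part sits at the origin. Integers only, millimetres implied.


translate([276, 244, 367]) cube([326, 279, 32]);
translate([276, 244, 0]) cube([32, 32, 367]);
translate([570, 244, 0]) cube([32, 32, 367]);
translate([276, 491, 0]) cube([32, 32, 367]);
translate([570, 491, 0]) cube([32, 32, 367]);
translate([308, 244, 207]) cube([262, 32, 18]);
translate([308, 491, 207]) cube([262, 32, 18]);
translate([276, 276, 207]) cube([32, 215, 18]);
translate([570, 276, 207]) cube([32, 215, 18]);


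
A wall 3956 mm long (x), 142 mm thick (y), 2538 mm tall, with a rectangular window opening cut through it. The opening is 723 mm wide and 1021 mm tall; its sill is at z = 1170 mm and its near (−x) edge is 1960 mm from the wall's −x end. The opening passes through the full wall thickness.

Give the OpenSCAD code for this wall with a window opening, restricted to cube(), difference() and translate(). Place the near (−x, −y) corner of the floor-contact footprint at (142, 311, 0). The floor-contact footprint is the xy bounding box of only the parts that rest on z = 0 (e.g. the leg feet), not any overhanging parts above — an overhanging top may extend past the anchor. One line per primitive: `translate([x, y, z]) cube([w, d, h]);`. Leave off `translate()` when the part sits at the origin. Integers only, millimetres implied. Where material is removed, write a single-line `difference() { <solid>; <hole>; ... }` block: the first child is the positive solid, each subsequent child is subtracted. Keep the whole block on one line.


difference() { translate([142, 311, 0]) cube([3956, 142, 2538]); translate([2102, 311, 1170]) cube([723, 142, 1021]); }


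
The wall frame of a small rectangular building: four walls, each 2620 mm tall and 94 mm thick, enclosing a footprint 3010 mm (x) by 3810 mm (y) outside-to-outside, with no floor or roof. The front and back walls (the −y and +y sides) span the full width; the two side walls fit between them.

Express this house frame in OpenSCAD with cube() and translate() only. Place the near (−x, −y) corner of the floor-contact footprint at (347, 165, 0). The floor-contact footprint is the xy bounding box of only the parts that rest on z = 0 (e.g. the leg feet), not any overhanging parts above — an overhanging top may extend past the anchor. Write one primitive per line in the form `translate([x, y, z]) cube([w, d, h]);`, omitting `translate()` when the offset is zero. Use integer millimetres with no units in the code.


translate([347, 165, 0]) cube([3010, 94, 2620]);
translate([347, 3881, 0]) cube([3010, 94, 2620]);
translate([347, 259, 0]) cube([94, 3622, 2620]);
translate([3263, 259, 0]) cube([94, 3622, 2620]);


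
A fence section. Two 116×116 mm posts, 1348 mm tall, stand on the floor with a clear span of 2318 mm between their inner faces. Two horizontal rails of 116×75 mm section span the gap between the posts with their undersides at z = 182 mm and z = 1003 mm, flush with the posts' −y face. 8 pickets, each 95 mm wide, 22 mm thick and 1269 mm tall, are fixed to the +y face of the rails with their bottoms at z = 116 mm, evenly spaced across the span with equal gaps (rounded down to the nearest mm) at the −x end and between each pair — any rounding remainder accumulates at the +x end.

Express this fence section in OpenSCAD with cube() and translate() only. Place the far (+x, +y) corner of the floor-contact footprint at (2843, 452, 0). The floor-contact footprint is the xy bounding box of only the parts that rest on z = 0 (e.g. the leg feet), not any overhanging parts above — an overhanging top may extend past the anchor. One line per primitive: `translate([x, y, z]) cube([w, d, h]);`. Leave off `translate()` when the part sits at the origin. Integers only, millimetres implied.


translate([293, 336, 0]) cube([116, 116, 1348]);
translate([2727, 336, 0]) cube([116, 116, 1348]);
translate([409, 336, 182]) cube([2318, 116, 75]);
translate([409, 336, 1003]) cube([2318, 116, 75]);
translate([582, 452, 116]) cube([95, 22, 1269]);
translate([850, 452, 116]) cube([95, 22, 1269]);
translate([1118, 452, 116]) cube([95, 22, 1269]);
translate([1386, 452, 116]) cube([95, 22, 1269]);
translate([1654, 452, 116]) cube([95, 22, 1269]);
translate([1922, 452, 116]) cube([95, 22, 1269]);
translate([2190, 452, 116]) cube([95, 22, 1269]);
translate([2458, 452, 116]) cube([95, 22, 1269]);


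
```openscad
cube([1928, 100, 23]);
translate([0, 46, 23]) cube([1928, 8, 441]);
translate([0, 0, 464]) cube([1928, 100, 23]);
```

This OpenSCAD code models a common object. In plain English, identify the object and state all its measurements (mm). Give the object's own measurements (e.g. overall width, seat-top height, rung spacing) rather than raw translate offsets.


An I-beam lying along x, 1928 mm long. Overall section height 487 mm. Two flanges 100 mm wide (y) and 23 mm thick, one on the floor and one at the top; a web 8 mm thick runs between them, centred on the flange width.


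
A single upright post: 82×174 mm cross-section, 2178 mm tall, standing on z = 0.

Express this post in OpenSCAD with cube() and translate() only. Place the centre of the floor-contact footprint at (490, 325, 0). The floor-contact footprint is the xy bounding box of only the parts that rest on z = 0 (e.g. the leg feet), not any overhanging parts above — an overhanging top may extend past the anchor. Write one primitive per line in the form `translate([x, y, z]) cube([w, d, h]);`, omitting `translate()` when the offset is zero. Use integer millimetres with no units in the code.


translate([449, 238, 0]) cube([82, 174, 2178]);


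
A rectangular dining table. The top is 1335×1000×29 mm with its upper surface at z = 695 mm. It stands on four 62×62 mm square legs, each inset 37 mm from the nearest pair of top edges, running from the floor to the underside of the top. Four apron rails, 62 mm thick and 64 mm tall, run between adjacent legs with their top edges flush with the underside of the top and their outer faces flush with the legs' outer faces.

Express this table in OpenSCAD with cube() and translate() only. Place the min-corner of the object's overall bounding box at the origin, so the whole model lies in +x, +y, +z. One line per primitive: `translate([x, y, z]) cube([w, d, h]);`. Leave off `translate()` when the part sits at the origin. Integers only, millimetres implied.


translate([0, 0, 666]) cube([1335, 1000, 29]);
translate([37, 37, 0]) cube([62, 62, 666]);
translate([1236, 37, 0]) cube([62, 62, 666]);
translate([37, 901, 0]) cube([62, 62, 666]);
translate([1236, 901, 0]) cube([62, 62, 666]);
translate([99, 37, 602]) cube([1137, 62, 64]);
translate([99, 901, 602]) cube([1137, 62, 64]);
translate([37, 99, 602]) cube([62, 802, 64]);
translate([1236, 99, 602]) cube([62, 802, 64]);


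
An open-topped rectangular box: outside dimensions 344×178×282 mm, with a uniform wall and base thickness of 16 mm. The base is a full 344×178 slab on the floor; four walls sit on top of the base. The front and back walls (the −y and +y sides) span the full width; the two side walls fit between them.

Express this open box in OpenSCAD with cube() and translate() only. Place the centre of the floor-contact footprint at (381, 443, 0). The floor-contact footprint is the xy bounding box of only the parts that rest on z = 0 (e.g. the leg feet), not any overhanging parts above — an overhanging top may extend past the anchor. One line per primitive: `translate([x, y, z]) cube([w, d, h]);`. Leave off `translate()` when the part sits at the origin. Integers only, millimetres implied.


translate([209, 354, 0]) cube([344, 178, 16]);
translate([209, 354, 16]) cube([344, 16, 266]);
translate([209, 516, 16]) cube([344, 16, 266]);
translate([209, 370, 16]) cube([16, 146, 266]);
translate([537, 370, 16]) cube([16, 146, 266]);


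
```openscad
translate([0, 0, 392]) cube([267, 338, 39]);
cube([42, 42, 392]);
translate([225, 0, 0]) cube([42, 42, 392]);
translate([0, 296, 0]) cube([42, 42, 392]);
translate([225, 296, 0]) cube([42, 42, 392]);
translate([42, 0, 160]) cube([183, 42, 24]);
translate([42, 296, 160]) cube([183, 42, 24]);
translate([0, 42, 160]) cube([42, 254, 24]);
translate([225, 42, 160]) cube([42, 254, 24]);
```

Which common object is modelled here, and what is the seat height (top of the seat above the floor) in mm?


A stool. The seat height is 431 mm.

A 267×338×39 slab at z = 392 on four corner posts — a stool. The seat top is 392 + 39 = 431 mm.


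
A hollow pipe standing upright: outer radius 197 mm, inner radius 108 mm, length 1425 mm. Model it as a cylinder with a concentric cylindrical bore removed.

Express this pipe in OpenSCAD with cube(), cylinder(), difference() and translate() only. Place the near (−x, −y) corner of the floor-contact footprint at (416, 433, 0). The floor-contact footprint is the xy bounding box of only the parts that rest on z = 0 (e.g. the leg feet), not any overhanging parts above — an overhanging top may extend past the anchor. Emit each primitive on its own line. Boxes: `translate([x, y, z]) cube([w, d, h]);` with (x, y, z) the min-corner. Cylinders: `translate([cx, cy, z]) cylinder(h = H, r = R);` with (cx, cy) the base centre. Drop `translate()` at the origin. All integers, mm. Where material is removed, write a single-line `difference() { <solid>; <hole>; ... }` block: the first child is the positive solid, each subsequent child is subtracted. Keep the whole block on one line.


difference() { translate([613, 630, 0]) cylinder(h = 1425, r = 197); translate([613, 630, 0]) cylinder(h = 1425, r = 108); }


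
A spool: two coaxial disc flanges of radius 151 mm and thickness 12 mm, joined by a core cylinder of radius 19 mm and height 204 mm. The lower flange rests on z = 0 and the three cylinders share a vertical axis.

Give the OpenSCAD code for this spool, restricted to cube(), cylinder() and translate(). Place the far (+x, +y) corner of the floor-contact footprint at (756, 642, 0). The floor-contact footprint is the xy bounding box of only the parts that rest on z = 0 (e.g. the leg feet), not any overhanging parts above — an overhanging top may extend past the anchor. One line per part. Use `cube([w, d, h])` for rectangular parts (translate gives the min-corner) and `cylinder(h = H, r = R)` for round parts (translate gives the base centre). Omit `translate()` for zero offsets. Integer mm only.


translate([605, 491, 0]) cylinder(h = 12, r = 151);
translate([605, 491, 12]) cylinder(h = 204, r = 19);
translate([605, 491, 216]) cylinder(h = 12, r = 151);


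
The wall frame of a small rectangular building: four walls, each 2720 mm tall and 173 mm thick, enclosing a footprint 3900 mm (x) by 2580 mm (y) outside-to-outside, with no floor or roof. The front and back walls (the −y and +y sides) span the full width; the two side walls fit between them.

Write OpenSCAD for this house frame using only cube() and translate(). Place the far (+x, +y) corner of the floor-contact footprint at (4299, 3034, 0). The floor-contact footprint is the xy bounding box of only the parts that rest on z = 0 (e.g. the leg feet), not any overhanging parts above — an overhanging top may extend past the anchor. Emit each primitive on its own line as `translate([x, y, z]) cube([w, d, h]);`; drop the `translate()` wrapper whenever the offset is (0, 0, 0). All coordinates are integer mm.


translate([399, 454, 0]) cube([3900, 173, 2720]);
translate([399, 2861, 0]) cube([3900, 173, 2720]);
translate([399, 627, 0]) cube([173, 2234, 2720]);
translate([4126, 627, 0]) cube([173, 2234, 2720]);


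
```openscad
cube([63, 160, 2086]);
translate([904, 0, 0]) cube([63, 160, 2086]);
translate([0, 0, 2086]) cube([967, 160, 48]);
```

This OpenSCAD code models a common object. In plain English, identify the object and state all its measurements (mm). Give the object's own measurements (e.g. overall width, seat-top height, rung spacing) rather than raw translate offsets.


A door frame. The clear opening is 841 mm wide and 2086 mm high. Two 63 mm wide jambs, 160 mm deep, stand either side of the opening from the floor to the top of the opening. A 48 mm thick head sits across the top of both jambs, spanning the full outside width of the frame.


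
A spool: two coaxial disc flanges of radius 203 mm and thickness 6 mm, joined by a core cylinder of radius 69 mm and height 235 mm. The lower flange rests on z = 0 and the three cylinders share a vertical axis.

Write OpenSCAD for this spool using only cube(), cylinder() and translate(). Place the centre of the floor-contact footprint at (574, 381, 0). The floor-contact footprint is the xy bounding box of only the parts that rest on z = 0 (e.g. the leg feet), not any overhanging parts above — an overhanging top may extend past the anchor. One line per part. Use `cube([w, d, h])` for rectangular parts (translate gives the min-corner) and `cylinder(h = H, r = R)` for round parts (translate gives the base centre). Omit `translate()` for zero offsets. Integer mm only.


translate([574, 381, 0]) cylinder(h = 6, r = 203);
translate([574, 381, 6]) cylinder(h = 235, r = 69);
translate([574, 381, 241]) cylinder(h = 6, r = 203);


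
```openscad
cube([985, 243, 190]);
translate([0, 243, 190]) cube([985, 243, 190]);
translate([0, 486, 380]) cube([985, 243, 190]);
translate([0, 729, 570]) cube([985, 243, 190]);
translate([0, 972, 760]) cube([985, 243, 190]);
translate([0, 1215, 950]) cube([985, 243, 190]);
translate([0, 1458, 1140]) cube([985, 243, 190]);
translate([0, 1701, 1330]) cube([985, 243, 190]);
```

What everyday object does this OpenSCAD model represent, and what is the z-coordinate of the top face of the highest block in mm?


A staircase. The total rise is 1520 mm.

8 identical blocks, each offset up and back from the previous — a staircase. Each step is 190 mm tall and there are 8 of them, so the total rise is 8 × 190 = 1520 mm.


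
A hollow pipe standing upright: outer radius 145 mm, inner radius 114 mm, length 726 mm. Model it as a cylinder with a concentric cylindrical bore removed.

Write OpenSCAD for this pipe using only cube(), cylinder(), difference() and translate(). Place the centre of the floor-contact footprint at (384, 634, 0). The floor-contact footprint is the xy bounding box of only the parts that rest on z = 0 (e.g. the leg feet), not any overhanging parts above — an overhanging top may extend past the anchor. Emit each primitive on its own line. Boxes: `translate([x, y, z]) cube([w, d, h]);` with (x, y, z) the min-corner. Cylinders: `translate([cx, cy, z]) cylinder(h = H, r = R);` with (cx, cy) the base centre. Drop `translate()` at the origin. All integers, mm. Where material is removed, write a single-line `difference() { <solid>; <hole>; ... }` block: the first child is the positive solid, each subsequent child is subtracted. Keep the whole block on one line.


difference() { translate([384, 634, 0]) cylinder(h = 726, r = 145); translate([384, 634, 0]) cylinder(h = 726, r = 114); }


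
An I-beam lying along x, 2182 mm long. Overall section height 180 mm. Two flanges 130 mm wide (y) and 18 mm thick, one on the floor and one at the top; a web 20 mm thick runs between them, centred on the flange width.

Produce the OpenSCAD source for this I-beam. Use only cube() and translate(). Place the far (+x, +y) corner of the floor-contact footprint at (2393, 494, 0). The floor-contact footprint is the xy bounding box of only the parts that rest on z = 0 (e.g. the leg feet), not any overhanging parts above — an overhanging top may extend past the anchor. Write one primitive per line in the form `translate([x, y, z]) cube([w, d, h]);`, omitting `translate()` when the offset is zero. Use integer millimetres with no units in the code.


translate([211, 364, 0]) cube([2182, 130, 18]);
translate([211, 419, 18]) cube([2182, 20, 144]);
translate([211, 364, 162]) cube([2182, 130, 18]);


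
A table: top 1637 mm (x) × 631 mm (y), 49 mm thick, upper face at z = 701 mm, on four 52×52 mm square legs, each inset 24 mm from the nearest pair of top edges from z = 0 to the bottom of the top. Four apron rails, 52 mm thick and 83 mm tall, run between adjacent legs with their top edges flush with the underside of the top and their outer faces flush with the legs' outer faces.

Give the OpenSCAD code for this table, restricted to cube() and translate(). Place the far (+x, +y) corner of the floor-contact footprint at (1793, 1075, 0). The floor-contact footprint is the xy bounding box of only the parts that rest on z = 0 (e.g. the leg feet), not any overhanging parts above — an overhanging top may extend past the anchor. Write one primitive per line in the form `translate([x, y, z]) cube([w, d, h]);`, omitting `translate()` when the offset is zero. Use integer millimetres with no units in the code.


// leg_h = 701 - 49 = 652
// apron z = 652 - 83 = 569
translate([180, 468, 652]) cube([1637, 631, 49]);
translate([204, 492, 0]) cube([52, 52, 652]);
translate([1741, 492, 0]) cube([52, 52, 652]);
translate([204, 1023, 0]) cube([52, 52, 652]);
translate([1741, 1023, 0]) cube([52, 52, 652]);
translate([256, 492, 569]) cube([1485, 52, 83]);
translate([256, 1023, 569]) cube([1485, 52, 83]);
translate([204, 544, 569]) cube([52, 479, 83]);
translate([1741, 544, 569]) cube([52, 479, 83]);


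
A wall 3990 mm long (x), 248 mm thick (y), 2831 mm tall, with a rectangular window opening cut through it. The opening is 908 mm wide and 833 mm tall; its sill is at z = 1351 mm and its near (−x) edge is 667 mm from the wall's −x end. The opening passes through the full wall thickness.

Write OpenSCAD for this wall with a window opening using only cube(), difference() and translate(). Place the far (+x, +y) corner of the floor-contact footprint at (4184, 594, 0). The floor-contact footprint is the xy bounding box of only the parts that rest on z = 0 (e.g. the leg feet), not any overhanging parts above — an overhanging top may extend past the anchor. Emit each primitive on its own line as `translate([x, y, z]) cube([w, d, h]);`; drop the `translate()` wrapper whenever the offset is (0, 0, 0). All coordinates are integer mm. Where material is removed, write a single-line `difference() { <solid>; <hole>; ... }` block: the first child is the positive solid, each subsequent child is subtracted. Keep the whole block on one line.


difference() { translate([194, 346, 0]) cube([3990, 248, 2831]); translate([861, 346, 1351]) cube([908, 248, 833]); }


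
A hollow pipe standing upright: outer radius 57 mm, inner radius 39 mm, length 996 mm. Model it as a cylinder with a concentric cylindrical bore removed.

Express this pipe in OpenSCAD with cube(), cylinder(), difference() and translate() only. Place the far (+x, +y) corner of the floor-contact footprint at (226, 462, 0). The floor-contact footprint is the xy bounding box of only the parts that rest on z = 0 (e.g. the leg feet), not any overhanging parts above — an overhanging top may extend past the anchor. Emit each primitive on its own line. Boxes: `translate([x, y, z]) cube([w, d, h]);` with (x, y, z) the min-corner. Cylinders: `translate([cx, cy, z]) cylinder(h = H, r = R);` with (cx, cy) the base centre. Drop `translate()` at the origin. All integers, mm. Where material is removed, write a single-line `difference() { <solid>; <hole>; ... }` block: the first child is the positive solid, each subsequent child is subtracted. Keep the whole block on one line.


difference() { translate([169, 405, 0]) cylinder(h = 996, r = 57); translate([169, 405, 0]) cylinder(h = 996, r = 39); }


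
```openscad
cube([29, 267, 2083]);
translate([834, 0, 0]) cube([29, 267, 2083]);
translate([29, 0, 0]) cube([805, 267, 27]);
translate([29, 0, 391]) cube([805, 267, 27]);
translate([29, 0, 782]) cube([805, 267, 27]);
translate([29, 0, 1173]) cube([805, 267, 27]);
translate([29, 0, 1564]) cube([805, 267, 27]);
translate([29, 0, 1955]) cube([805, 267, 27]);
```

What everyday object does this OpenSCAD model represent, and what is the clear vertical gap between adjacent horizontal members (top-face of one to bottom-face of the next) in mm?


A bookshelf. The clear shelf gap is 364 mm.

Two tall side panels with 6 horizontal boards between them — a bookshelf. The first two shelf undersides are at z = 0 and z = 391; with shelf thickness 27, the clear gap is 391 − 0 − 27 = 364 mm.


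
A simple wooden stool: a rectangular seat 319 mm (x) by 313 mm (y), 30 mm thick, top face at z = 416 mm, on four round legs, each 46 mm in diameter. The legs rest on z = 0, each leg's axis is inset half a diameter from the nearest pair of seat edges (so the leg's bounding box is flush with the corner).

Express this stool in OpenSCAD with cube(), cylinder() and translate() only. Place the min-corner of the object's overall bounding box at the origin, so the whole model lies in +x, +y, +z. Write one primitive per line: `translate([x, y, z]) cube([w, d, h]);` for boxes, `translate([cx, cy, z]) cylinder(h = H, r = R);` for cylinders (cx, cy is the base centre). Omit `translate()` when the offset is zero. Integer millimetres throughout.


// leg_h = 416 - 30 = 386
translate([0, 0, 386]) cube([319, 313, 30]);
translate([23, 23, 0]) cylinder(h = 386, r = 23);
translate([296, 23, 0]) cylinder(h = 386, r = 23);
translate([23, 290, 0]) cylinder(h = 386, r = 23);
translate([296, 290, 0]) cylinder(h = 386, r = 23);


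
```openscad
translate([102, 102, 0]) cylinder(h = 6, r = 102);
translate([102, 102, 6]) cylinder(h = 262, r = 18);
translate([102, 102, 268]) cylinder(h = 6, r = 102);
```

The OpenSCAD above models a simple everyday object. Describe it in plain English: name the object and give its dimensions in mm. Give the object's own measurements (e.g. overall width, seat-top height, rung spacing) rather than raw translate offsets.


A spool: two coaxial disc flanges of radius 102 mm and thickness 6 mm, joined by a core cylinder of radius 18 mm and height 262 mm. The lower flange rests on z = 0 and the three cylinders share a vertical axis.


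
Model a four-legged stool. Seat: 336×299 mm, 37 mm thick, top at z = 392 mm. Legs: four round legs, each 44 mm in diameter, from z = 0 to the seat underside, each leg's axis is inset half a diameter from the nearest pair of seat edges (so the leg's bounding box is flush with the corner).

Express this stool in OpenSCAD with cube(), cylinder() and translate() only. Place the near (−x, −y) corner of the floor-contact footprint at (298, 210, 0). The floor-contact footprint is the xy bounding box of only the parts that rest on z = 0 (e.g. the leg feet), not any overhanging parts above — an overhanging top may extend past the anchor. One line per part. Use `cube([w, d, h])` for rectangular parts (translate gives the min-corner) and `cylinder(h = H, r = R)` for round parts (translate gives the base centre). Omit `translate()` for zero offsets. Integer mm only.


translate([298, 210, 355]) cube([336, 299, 37]);
translate([320, 232, 0]) cylinder(h = 355, r = 22);
translate([612, 232, 0]) cylinder(h = 355, r = 22);
translate([320, 487, 0]) cylinder(h = 355, r = 22);
translate([612, 487, 0]) cylinder(h = 355, r = 22);


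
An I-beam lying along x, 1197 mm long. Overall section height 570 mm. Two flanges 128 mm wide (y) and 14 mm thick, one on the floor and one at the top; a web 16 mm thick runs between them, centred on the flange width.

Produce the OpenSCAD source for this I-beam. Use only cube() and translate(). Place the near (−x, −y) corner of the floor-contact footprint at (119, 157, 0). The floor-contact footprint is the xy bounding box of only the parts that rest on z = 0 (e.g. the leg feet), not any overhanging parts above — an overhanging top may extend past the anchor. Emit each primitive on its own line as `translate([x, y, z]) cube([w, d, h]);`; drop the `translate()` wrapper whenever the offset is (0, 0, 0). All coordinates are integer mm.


translate([119, 157, 0]) cube([1197, 128, 14]);
translate([119, 213, 14]) cube([1197, 16, 542]);
translate([119, 157, 556]) cube([1197, 128, 14]);


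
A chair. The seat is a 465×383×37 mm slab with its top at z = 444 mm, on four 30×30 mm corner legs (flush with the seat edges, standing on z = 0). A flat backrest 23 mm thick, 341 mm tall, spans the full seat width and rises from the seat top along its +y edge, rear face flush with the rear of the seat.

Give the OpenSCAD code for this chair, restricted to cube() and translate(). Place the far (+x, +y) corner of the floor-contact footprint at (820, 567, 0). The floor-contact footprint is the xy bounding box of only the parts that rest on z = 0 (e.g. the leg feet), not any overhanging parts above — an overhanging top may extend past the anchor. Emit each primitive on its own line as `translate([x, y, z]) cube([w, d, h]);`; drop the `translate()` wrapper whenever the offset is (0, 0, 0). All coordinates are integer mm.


// leg_h = 444 - 37 = 407
translate([355, 184, 407]) cube([465, 383, 37]);
translate([355, 184, 0]) cube([30, 30, 407]);
translate([790, 184, 0]) cube([30, 30, 407]);
translate([355, 537, 0]) cube([30, 30, 407]);
translate([790, 537, 0]) cube([30, 30, 407]);
translate([355, 544, 444]) cube([465, 23, 341]);


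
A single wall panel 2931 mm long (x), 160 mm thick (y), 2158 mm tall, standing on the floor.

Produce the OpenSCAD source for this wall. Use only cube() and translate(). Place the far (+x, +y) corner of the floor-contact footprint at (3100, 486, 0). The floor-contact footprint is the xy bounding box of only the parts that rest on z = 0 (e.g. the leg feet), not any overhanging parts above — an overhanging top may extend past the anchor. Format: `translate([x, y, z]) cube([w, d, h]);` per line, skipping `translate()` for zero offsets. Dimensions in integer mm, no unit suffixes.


translate([169, 326, 0]) cube([2931, 160, 2158]);


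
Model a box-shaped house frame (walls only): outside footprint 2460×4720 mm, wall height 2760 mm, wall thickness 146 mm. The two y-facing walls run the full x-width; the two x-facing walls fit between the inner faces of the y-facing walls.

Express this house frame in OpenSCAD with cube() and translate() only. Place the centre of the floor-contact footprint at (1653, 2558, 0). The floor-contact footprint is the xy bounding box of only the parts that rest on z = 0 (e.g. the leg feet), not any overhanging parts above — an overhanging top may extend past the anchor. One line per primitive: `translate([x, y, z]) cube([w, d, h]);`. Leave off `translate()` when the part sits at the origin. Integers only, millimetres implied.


translate([423, 198, 0]) cube([2460, 146, 2760]);
translate([423, 4772, 0]) cube([2460, 146, 2760]);
translate([423, 344, 0]) cube([146, 4428, 2760]);
translate([2737, 344, 0]) cube([146, 4428, 2760]);


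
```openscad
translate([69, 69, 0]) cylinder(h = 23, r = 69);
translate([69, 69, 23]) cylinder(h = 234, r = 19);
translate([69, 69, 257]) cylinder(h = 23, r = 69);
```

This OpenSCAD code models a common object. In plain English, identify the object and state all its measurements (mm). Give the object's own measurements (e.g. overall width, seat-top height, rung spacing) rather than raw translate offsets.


A spool: two coaxial disc flanges of radius 69 mm and thickness 23 mm, joined by a core cylinder of radius 19 mm and height 234 mm. The lower flange rests on z = 0 and the three cylinders share a vertical axis.


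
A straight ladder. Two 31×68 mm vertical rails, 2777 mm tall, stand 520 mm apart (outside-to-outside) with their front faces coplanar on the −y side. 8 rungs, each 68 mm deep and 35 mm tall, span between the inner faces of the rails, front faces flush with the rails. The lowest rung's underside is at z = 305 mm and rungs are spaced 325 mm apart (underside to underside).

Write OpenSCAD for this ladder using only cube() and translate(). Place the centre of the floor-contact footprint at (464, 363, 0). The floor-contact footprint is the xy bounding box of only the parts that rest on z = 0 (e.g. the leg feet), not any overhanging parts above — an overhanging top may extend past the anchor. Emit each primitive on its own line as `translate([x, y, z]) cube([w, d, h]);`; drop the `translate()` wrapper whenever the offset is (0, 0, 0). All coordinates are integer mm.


translate([204, 329, 0]) cube([31, 68, 2777]);
translate([693, 329, 0]) cube([31, 68, 2777]);
translate([235, 329, 305]) cube([458, 68, 35]);
translate([235, 329, 630]) cube([458, 68, 35]);
translate([235, 329, 955]) cube([458, 68, 35]);
translate([235, 329, 1280]) cube([458, 68, 35]);
translate([235, 329, 1605]) cube([458, 68, 35]);
translate([235, 329, 1930]) cube([458, 68, 35]);
translate([235, 329, 2255]) cube([458, 68, 35]);
translate([235, 329, 2580]) cube([458, 68, 35]);


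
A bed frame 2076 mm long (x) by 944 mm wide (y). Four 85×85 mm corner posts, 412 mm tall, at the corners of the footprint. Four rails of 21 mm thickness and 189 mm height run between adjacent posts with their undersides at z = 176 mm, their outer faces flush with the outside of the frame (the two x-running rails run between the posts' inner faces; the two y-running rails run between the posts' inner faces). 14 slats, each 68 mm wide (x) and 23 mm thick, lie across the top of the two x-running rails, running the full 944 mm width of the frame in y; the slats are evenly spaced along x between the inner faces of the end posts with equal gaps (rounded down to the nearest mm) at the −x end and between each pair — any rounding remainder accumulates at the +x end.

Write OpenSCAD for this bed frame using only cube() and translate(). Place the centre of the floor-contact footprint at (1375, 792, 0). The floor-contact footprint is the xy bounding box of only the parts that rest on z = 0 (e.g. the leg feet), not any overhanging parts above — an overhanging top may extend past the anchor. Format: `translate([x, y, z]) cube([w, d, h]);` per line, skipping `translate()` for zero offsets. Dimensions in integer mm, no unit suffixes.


translate([337, 320, 0]) cube([85, 85, 412]);
translate([337, 1179, 0]) cube([85, 85, 412]);
translate([2328, 320, 0]) cube([85, 85, 412]);
translate([2328, 1179, 0]) cube([85, 85, 412]);
translate([422, 320, 176]) cube([1906, 21, 189]);
translate([422, 1243, 176]) cube([1906, 21, 189]);
translate([337, 405, 176]) cube([21, 774, 189]);
translate([2392, 405, 176]) cube([21, 774, 189]);
translate([485, 320, 365]) cube([68, 944, 23]);
translate([616, 320, 365]) cube([68, 944, 23]);
translate([747, 320, 365]) cube([68, 944, 23]);
translate([878, 320, 365]) cube([68, 944, 23]);
translate([1009, 320, 365]) cube([68, 944, 23]);
translate([1140, 320, 365]) cube([68, 944, 23]);
translate([1271, 320, 365]) cube([68, 944, 23]);
translate([1402, 320, 365]) cube([68, 944, 23]);
translate([1533, 320, 365]) cube([68, 944, 23]);
translate([1664, 320, 365]) cube([68, 944, 23]);
translate([1795, 320, 365]) cube([68, 944, 23]);
translate([1926, 320, 365]) cube([68, 944, 23]);
translate([2057, 320, 365]) cube([68, 944, 23]);
translate([2188, 320, 365]) cube([68, 944, 23]);
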